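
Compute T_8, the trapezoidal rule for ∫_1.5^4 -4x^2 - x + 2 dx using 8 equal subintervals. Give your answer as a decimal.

Δx = (4 − 1.5)/8 = 0.3125.
f(1.5) = -8.5, f(1.8125) = -12.953125, f(2.125) = -18.1875, f(2.4375) = -24.203125, f(2.75) = -31, f(3.0625) = -38.578125, f(3.375) = -46.9375, f(3.6875) = -56.078125, f(4) = -66.
T_8 = (Δx/2)·[f(x_0) + 2f(x_1) + ... + 2f(x_{7}) + f(x_8)].
Sum = -82.87109375.

-82.87109375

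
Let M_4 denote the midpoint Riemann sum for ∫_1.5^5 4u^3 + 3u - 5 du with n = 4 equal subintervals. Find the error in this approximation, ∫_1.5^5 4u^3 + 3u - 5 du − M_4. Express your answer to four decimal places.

8.7090

Exact integral: ∫_1.5^5 f(u) du = 636.5625.
M_4 ≈ 627.853516.
Error ≈ 636.5625 − 627.853516 ≈ 8.7090.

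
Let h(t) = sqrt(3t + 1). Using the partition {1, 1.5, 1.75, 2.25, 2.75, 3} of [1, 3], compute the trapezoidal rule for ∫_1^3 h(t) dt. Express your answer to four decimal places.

5.2447

Subinterval widths: 0.5, 0.25, 0.5, 0.5, 0.25.
h(1) ≈ 2.0000, h(1.5) ≈ 2.3452, h(1.75) ≈ 2.5000, h(2.25) ≈ 2.7839, h(2.75) ≈ 3.0414, h(3) ≈ 3.1623.
On each subinterval the trapezoid contributes (Δt_i/2)·[h(t_{i-1}) + h(t_i)].
Sum ≈ 5.2447.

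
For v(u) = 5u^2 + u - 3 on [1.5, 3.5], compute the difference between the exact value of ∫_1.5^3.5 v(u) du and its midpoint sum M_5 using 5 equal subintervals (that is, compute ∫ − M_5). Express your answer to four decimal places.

0.1333

Exact integral: ∫_1.5^3.5 v(u) du ≈ 64.833333.
M_5 = 64.7.
Error ≈ 64.833333 − 64.7 ≈ 0.1333.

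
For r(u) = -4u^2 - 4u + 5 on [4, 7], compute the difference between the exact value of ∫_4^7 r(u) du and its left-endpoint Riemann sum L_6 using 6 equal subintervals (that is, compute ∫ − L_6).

Exact integral: ∫_4^7 r(u) du = -423.
L_6 = -387.5.
Error = -423 − (-387.5) = -35.5.

-35.5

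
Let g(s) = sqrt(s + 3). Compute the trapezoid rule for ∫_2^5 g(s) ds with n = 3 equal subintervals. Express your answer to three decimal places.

7.627

Δs = (5 − 2)/3 = 1.
g(2) ≈ 2.236, g(3) ≈ 2.449, g(4) ≈ 2.646, g(5) ≈ 2.828.
T_3 = (Δs/2)·[g(s_0) + 2g(s_1) + 2g(s_2) + g(s_3)].
Sum ≈ 7.627.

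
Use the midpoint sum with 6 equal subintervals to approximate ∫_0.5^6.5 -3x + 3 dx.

Δx = (6.5 − 0.5)/6 = 1.
Midpoints: 1, 2, 3, 4, 5, 6.
f(1) = 0, f(2) = -3, f(3) = -6, f(4) = -9, f(5) = -12, f(6) = -15.
Sum = Δx · [f(1) + f(2) + f(3) + ...].
Sum = -45.

-45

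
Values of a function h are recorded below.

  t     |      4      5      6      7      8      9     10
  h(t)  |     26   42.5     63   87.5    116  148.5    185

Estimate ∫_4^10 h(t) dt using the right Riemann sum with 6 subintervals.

642.5

Δt = 1.
Sum = 1·[42.5 + 63 + 87.5 + 116 + 148.5 + 185] = 642.5.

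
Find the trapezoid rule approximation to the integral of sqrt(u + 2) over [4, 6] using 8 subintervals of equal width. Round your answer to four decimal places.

5.2868

Δu = (6 − 4)/8 = 0.25.
f(4) ≈ 2.4495, f(4.25) ≈ 2.5000, f(4.5) ≈ 2.5495, f(4.75) ≈ 2.5981, f(5) ≈ 2.6458, f(5.25) ≈ 2.6926, f(5.5) ≈ 2.7386, f(5.75) ≈ 2.7839, f(6) ≈ 2.8284.
T_8 = (Δu/2)·[f(u_0) + 2f(u_1) + ... + 2f(u_{7}) + f(u_8)].
Sum ≈ 5.2868.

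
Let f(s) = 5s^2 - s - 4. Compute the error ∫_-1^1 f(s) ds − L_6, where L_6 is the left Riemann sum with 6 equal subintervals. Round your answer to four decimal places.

Exact integral: ∫_-1^1 f(s) ds ≈ -4.666667.
L_6 ≈ -4.148148.
Error ≈ -4.666667 − (-4.148148) ≈ -0.5185.

-0.5185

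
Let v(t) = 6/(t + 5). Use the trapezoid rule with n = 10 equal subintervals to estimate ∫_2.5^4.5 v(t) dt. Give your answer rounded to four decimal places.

Δt = (4.5 − 2.5)/10 = 0.2.
v(2.5) = 0.8, v(2.7) = 60/77, v(2.9) = 60/79, v(3.1) = 20/27, v(3.3) = 60/83, v(3.5) = 12/17, v(3.7) = 20/29, v(3.9) = 60/89, v(4.1) = 60/91, v(4.3) = 20/31, v(4.5) = 12/19.
T_10 = (Δt/2)·[v(t_0) + 2v(t_1) + ... + 2v(t_{9}) + v(t_10)].
Sum ≈ 1.4185.

1.4185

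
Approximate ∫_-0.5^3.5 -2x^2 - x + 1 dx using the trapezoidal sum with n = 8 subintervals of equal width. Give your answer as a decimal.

Δx = (3.5 − (-0.5))/8 = 0.5.
f(-0.5) = 1, f(0) = 1, f(0.5) = 0, f(1) = -2, f(1.5) = -5, f(2) = -9, f(2.5) = -14, f(3) = -20, f(3.5) = -27.
T_8 = (Δx/2)·[f(x_0) + 2f(x_1) + ... + 2f(x_{7}) + f(x_8)].
Sum = -31.

-31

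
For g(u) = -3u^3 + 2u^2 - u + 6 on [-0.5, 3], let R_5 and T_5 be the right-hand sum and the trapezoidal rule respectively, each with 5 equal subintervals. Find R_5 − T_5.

-23.58125

R_5 = -52.22.
T_5 = -28.63875.
R_5 − T_5 = -23.58125.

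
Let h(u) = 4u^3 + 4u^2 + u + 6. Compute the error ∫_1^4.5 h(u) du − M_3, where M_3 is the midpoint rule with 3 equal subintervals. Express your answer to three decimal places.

14.689

Exact integral: ∫_1^4.5 h(u) du ≈ 559.85417.
M_3 ≈ 545.16551.
Error ≈ 559.85417 − 545.16551 ≈ 14.689.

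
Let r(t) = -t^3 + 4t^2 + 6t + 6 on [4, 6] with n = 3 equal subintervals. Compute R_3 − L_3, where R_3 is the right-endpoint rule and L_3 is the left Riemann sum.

-40

R_3 ≈ -6.96296.
L_3 ≈ 33.03704.
R_3 − L_3 = -40.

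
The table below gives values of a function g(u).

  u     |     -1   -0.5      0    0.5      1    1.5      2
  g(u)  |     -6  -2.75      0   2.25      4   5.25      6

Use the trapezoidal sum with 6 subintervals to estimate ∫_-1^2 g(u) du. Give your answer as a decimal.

4.375

Δu = 0.5.
T_6 = (0.5/2)·[(-6) + 2·(-2.75) + 2·0 + 2·2.25 + 2·4 + 2·5.25 + 6] = 4.375.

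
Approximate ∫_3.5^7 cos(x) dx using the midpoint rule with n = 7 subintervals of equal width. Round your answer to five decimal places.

Δx = (7 − 3.5)/7 = 0.5.
Midpoints: 3.75, 4.25, 4.75, 5.25, 5.75, 6.25, 6.75.
f(3.75) ≈ -0.82056, f(4.25) ≈ -0.44609, f(4.75) ≈ 0.03760, f(5.25) ≈ 0.51209, f(5.75) ≈ 0.86119, f(6.25) ≈ 0.99945, f(6.75) ≈ 0.89301.
Sum = Δx · [f(3.75) + f(4.25) + f(4.75) + ...].
Sum ≈ 1.01834.

1.01834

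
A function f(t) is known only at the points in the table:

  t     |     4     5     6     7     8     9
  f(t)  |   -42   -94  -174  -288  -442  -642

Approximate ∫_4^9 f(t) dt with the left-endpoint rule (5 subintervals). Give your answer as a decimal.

-1040

Δt = 1.
Sum = 1·[(-42) + (-94) + (-174) + (-288) + (-442)] = -1040.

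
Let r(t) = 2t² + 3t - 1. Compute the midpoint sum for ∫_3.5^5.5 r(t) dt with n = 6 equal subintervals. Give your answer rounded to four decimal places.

107.2963

Δt = (5.5 − 3.5)/6 = 1/3.
Midpoints: 11/3, 4, 13/3, 14/3, 5, 16/3.
r(11/3) = 332/9, r(4) = 43, r(13/3) = 446/9, r(14/3) = 509/9, r(5) = 64, r(16/3) = 647/9.
Sum = Δt · [r(11/3) + r(4) + r(13/3) + ...].
Sum ≈ 107.2963.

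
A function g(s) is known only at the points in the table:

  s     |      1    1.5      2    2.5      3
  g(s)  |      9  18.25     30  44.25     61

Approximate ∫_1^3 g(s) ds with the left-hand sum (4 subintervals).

Δs = 0.5.
Sum = 0.5·[9 + 18.25 + 30 + 44.25] = 50.75.

50.75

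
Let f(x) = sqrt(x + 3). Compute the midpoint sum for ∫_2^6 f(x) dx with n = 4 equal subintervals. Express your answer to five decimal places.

Δx = (6 − 2)/4 = 1.
Midpoints: 2.5, 3.5, 4.5, 5.5.
f(2.5) ≈ 2.34521, f(3.5) ≈ 2.54951, f(4.5) ≈ 2.73861, f(5.5) ≈ 2.91548.
Sum = Δx · [f(2.5) + f(3.5) + f(4.5) + f(5.5)].
Sum ≈ 10.54881.

10.54881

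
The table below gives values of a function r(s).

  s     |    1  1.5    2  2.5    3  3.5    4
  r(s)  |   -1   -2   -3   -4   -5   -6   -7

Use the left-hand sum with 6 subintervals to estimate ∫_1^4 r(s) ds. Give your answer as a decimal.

Δs = 0.5.
Sum = 0.5·[(-1) + (-2) + (-3) + (-4) + (-5) + (-6)] = -10.5.

-10.5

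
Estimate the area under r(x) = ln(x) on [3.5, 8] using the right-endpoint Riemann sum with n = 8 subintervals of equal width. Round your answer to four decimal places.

Δx = (8 − 3.5)/8 = 0.5625.
Right endpoints: 4.0625, 4.625, 5.1875, 5.75, 6.3125, 6.875, 7.4375, 8.
r(4.0625) ≈ 1.4018, r(4.625) ≈ 1.5315, r(5.1875) ≈ 1.6463, r(5.75) ≈ 1.7492, r(6.3125) ≈ 1.8425, r(6.875) ≈ 1.9279, r(7.4375) ≈ 2.0065, r(8) ≈ 2.0794.
Sum = Δx · [r(4.0625) + r(4.625) + r(5.1875) + ...].
Sum ≈ 7.9791.

7.9791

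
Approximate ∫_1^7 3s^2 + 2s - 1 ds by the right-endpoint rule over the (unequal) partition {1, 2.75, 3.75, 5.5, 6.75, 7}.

Subinterval widths: 1.75, 1, 1.75, 1.25, 0.25.
Right endpoints: 2.75, 3.75, 5.5, 6.75, 7.
f(2.75) = 27.1875, f(3.75) = 48.6875, f(5.5) = 100.75, f(6.75) = 149.1875, f(7) = 160.
Sum = Σ Δs_i · f(s_i).
Sum = 499.0625.

499.0625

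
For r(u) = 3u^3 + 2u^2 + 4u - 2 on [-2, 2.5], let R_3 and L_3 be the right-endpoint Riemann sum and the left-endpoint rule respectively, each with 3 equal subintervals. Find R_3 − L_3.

140.0625

R_3 = 105.75.
L_3 = -34.3125.
R_3 − L_3 = 140.0625.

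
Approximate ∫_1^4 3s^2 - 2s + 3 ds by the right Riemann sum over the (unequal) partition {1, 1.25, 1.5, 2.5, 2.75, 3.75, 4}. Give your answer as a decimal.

73.21875

Subinterval widths: 0.25, 0.25, 1, 0.25, 1, 0.25.
Right endpoints: 1.25, 1.5, 2.5, 2.75, 3.75, 4.
f(1.25) = 5.1875, f(1.5) = 6.75, f(2.5) = 16.75, f(2.75) = 20.1875, f(3.75) = 37.6875, f(4) = 43.
Sum = Σ Δs_i · f(s_i).
Sum = 73.21875.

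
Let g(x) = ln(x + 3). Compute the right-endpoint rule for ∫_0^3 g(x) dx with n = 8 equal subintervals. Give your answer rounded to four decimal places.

4.5827

Δx = (3 − 0)/8 = 0.375.
Right endpoints: 0.375, 0.75, 1.125, 1.5, 1.875, 2.25, 2.625, 3.
g(0.375) ≈ 1.2164, g(0.75) ≈ 1.3218, g(1.125) ≈ 1.4171, g(1.5) ≈ 1.5041, g(1.875) ≈ 1.5841, g(2.25) ≈ 1.6582, g(2.625) ≈ 1.7272, g(3) ≈ 1.7918.
Sum = Δx · [g(0.375) + g(0.75) + g(1.125) + ...].
Sum ≈ 4.5827.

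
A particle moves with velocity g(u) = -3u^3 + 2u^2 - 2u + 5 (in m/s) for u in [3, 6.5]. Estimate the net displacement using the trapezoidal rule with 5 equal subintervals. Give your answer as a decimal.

Δu = (6.5 − 3)/5 = 0.7.
g(3) = -64, g(3.7) = -126.979, g(4.4) = -220.632, g(5.1) = -351.133, g(5.8) = -524.656, g(6.5) = -747.375.
T_5 = (Δu/2)·[g(u_0) + 2g(u_1) + ... + 2g(u_{4}) + g(u_5)].
Sum = -1140.36125.

-1140.36125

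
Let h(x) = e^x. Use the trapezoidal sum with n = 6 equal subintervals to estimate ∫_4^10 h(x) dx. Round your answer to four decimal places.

23773.0490

Δx = (10 − 4)/6 = 1.
h(4) ≈ 54.5982, h(5) ≈ 148.4132, h(6) ≈ 403.4288, h(7) ≈ 1096.6332, h(8) ≈ 2980.9580, h(9) ≈ 8103.0839, h(10) ≈ 22026.4658.
T_6 = (Δx/2)·[h(x_0) + 2h(x_1) + ... + 2h(x_{5}) + h(x_6)].
Sum ≈ 23773.0490.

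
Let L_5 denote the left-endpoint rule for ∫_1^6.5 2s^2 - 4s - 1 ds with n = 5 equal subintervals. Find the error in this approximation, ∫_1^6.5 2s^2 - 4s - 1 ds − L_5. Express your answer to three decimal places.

Exact integral: ∫_1^6.5 f(s) ds ≈ 94.41667.
L_5 = 63.36.
Error ≈ 94.41667 − 63.36 ≈ 31.057.

31.057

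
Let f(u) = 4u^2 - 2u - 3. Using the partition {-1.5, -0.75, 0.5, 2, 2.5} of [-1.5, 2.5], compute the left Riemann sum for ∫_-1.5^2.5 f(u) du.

7.6875

Subinterval widths: 0.75, 1.25, 1.5, 0.5.
Left endpoints: -1.5, -0.75, 0.5, 2.
f(-1.5) = 9, f(-0.75) = 0.75, f(0.5) = -3, f(2) = 9.
Sum = Σ Δu_i · f(u_i).
Sum = 7.6875.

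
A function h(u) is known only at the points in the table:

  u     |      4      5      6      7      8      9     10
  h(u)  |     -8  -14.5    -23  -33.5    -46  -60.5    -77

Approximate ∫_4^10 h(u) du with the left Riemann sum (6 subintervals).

-185.5

Δu = 1.
Sum = 1·[(-8) + (-14.5) + (-23) + (-33.5) + (-46) + (-60.5)] = -185.5.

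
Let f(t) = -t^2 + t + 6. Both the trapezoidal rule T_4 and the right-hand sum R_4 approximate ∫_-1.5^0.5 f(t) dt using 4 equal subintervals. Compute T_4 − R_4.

-1

T_4 = 9.75.
R_4 = 10.75.
T_4 − R_4 = -1.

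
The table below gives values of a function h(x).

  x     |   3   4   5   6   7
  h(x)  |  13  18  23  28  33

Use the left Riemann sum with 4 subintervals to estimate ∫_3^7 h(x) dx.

Δx = 1.
Sum = 1·[13 + 18 + 23 + 28] = 82.

82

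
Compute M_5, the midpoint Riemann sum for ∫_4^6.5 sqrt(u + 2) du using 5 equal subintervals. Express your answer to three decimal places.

6.723

Δu = (6.5 − 4)/5 = 0.5.
Midpoints: 4.25, 4.75, 5.25, 5.75, 6.25.
f(4.25) ≈ 2.500, f(4.75) ≈ 2.598, f(5.25) ≈ 2.693, f(5.75) ≈ 2.784, f(6.25) ≈ 2.872.
Sum = Δu · [f(4.25) + f(4.75) + f(5.25) + f(5.75) + f(6.25)].
Sum ≈ 6.723.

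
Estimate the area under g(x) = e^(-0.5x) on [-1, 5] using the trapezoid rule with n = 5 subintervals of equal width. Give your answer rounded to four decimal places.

3.2267

Δx = (5 − (-1))/5 = 1.2.
g(-1) ≈ 1.6487, g(0.2) ≈ 0.9048, g(1.4) ≈ 0.4966, g(2.6) ≈ 0.2725, g(3.8) ≈ 0.1496, g(5) ≈ 0.0821.
T_5 = (Δx/2)·[g(x_0) + 2g(x_1) + ... + 2g(x_{4}) + g(x_5)].
Sum ≈ 3.2267.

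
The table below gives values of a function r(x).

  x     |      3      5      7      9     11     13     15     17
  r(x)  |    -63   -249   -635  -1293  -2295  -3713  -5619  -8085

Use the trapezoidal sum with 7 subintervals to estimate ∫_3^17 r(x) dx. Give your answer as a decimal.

-35756

Δx = 2.
T_7 = (2/2)·[(-63) + 2·(-249) + 2·(-635) + 2·(-1293) + 2·(-2295) + 2·(-3713) + 2·(-5619) + (-8085)] = -35756.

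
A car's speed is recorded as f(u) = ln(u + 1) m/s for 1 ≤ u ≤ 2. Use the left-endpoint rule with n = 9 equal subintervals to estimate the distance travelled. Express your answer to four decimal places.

0.8868

Δu = (2 − 1)/9 = 1/9.
Left endpoints: 1, 10/9, 11/9, 4/3, 13/9, 14/9, 5/3, 16/9, 17/9.
f(1) ≈ 0.6931, f(10/9) ≈ 0.7472, f(11/9) ≈ 0.7985, f(4/3) ≈ 0.8473, f(13/9) ≈ 0.8938, f(14/9) ≈ 0.9383, f(5/3) ≈ 0.9808, f(16/9) ≈ 1.0217, f(17/9) ≈ 1.0609.
Sum = Δu · [f(1) + f(10/9) + f(11/9) + ...].
Sum ≈ 0.8868.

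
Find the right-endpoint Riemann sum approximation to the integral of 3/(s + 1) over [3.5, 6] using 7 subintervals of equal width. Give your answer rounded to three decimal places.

Δs = (6 − 3.5)/7 = 5/14.
Right endpoints: 27/7, 59/14, 32/7, 69/14, 37/7, 79/14, 6.
f(27/7) = 21/34, f(59/14) = 42/73, f(32/7) = 7/13, f(69/14) = 42/83, f(37/7) = 21/44, f(79/14) = 14/31, f(6) = 3/7.
Sum = Δs · [f(27/7) + f(59/14) + f(32/7) + ...].
Sum ≈ 1.284.

1.284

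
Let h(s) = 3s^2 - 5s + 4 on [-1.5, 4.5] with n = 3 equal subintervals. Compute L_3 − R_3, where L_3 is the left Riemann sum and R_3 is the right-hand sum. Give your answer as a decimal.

-48

L_3 = 61.5.
R_3 = 109.5.
L_3 − R_3 = -48.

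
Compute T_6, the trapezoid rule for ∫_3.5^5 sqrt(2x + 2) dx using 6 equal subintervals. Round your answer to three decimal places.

Δx = (5 − 3.5)/6 = 0.25.
f(3.5) ≈ 3.000, f(3.75) ≈ 3.082, f(4) ≈ 3.162, f(4.25) ≈ 3.240, f(4.5) ≈ 3.317, f(4.75) ≈ 3.391, f(5) ≈ 3.464.
T_6 = (Δx/2)·[f(x_0) + 2f(x_1) + ... + 2f(x_{5}) + f(x_6)].
Sum ≈ 4.856.

4.856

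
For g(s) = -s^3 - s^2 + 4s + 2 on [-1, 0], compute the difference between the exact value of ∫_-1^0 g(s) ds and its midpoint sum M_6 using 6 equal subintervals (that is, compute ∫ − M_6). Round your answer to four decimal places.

Exact integral: ∫_-1^0 g(s) ds ≈ -0.083333.
M_6 ≈ -0.084491.
Error ≈ -0.083333 − (-0.084491) ≈ 0.0012.

0.0012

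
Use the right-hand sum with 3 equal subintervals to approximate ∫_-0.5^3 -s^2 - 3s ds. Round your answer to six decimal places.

-34.189815

Δs = (3 − (-0.5))/3 = 7/6.
Right endpoints: 2/3, 11/6, 3.
f(2/3) = -22/9, f(11/6) = -319/36, f(3) = -18.
Sum = Δs · [f(2/3) + f(11/6) + f(3)].
Sum ≈ -34.189815.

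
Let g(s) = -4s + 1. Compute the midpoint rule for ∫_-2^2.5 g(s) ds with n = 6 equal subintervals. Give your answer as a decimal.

Δs = (2.5 − (-2))/6 = 0.75.
Midpoints: -1.625, -0.875, -0.125, 0.625, 1.375, 2.125.
g(-1.625) = 7.5, g(-0.875) = 4.5, g(-0.125) = 1.5, g(0.625) = -1.5, g(1.375) = -4.5, g(2.125) = -7.5.
Sum = Δs · [g(-1.625) + g(-0.875) + g(-0.125) + ...].
Sum = 0.

0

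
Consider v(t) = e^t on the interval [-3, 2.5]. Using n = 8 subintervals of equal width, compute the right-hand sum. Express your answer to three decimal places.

Δt = (2.5 − (-3))/8 = 0.6875.
Right endpoints: -2.3125, -1.625, -0.9375, -0.25, 0.4375, 1.125, 1.8125, 2.5.
v(-2.3125) ≈ 0.099, v(-1.625) ≈ 0.197, v(-0.9375) ≈ 0.392, v(-0.25) ≈ 0.779, v(0.4375) ≈ 1.549, v(1.125) ≈ 3.080, v(1.8125) ≈ 6.126, v(2.5) ≈ 12.182.
Sum = Δt · [v(-2.3125) + v(-1.625) + v(-0.9375) + ...].
Sum ≈ 16.777.

16.777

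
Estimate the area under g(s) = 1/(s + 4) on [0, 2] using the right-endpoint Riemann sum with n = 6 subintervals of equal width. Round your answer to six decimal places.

0.391897

Δs = (2 − 0)/6 = 1/3.
Right endpoints: 1/3, 2/3, 1, 4/3, 5/3, 2.
g(1/3) = 3/13, g(2/3) = 3/14, g(1) = 0.2, g(4/3) = 0.1875, g(5/3) = 3/17, g(2) = 1/6.
Sum = Δs · [g(1/3) + g(2/3) + g(1) + ...].
Sum ≈ 0.391897.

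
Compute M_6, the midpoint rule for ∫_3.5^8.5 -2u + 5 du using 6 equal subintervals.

-35

Δu = (8.5 − 3.5)/6 = 5/6.
Midpoints: 47/12, 4.75, 67/12, 77/12, 7.25, 97/12.
f(47/12) = -17/6, f(4.75) = -4.5, f(67/12) = -37/6, f(77/12) = -47/6, f(7.25) = -9.5, f(97/12) = -67/6.
Sum = Δu · [f(47/12) + f(4.75) + f(67/12) + ...].
Sum = -35.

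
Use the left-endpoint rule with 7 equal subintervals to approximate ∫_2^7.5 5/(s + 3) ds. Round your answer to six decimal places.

3.923401

Δs = (7.5 − 2)/7 = 11/14.
Left endpoints: 2, 39/14, 25/7, 61/14, 36/7, 83/14, 47/7.
f(2) = 1, f(39/14) = 70/81, f(25/7) = 35/46, f(61/14) = 70/103, f(36/7) = 35/57, f(83/14) = 0.56, f(47/7) = 35/68.
Sum = Δs · [f(2) + f(39/14) + f(25/7) + ...].
Sum ≈ 3.923401.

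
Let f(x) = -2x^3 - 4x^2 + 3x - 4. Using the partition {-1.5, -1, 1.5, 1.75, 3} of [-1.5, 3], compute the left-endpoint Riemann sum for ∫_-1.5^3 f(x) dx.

Subinterval widths: 0.5, 2.5, 0.25, 1.25.
Left endpoints: -1.5, -1, 1.5, 1.75.
f(-1.5) = -10.75, f(-1) = -9, f(1.5) = -15.25, f(1.75) = -21.71875.
Sum = Σ Δx_i · f(x_i).
Sum = -58.8359375.

-58.8359375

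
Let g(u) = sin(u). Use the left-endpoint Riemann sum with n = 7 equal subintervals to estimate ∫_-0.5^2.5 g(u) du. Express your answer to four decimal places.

1.4220

Δu = (2.5 − (-0.5))/7 = 3/7.
Left endpoints: -0.5, -1/14, 5/14, 11/14, 17/14, 23/14, 29/14.
g(-0.5) ≈ -0.4794, g(-1/14) ≈ -0.0714, g(5/14) ≈ 0.3496, g(11/14) ≈ 0.7073, g(17/14) ≈ 0.9371, g(23/14) ≈ 0.9974, g(29/14) ≈ 0.8773.
Sum = Δu · [g(-0.5) + g(-1/14) + g(5/14) + ...].
Sum ≈ 1.4220.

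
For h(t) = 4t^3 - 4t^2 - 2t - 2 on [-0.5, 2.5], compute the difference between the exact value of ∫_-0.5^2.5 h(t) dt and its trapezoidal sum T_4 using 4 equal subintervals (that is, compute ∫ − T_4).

-2.25

Exact integral: ∫_-0.5^2.5 h(t) dt = 6.
T_4 = 8.25.
Error = 6 − 8.25 = -2.25.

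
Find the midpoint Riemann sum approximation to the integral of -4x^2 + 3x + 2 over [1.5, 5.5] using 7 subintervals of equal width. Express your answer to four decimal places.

-166.8980

Δx = (5.5 − 1.5)/7 = 4/7.
Midpoints: 25/14, 33/14, 41/14, 3.5, 57/14, 65/14, 73/14.
f(25/14) = -529/98, f(33/14) = -1289/98, f(41/14) = -2305/98, f(3.5) = -36.5, f(57/14) = -5105/98, f(65/14) = -6889/98, f(73/14) = -8929/98.
Sum = Δx · [f(25/14) + f(33/14) + f(41/14) + ...].
Sum ≈ -166.8980.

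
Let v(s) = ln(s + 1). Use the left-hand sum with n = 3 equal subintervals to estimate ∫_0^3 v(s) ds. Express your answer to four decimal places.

Δs = (3 − 0)/3 = 1.
Left endpoints: 0, 1, 2.
v(0) ≈ 0.0000, v(1) ≈ 0.6931, v(2) ≈ 1.0986.
Sum = Δs · [v(0) + v(1) + v(2)].
Sum ≈ 1.7918.

1.7918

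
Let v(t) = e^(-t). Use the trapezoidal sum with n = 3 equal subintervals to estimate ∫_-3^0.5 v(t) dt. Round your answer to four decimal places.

Δt = (0.5 − (-3))/3 = 7/6.
v(-3) ≈ 20.0855, v(-11/6) ≈ 6.2547, v(-2/3) ≈ 1.9477, v(0.5) ≈ 0.6065.
T_3 = (Δt/2)·[v(t_0) + 2v(t_1) + 2v(t_2) + v(t_3)].
Sum ≈ 21.6399.

21.6399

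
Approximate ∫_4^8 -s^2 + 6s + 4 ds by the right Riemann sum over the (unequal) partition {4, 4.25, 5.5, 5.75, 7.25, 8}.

-3.9375

Subinterval widths: 0.25, 1.25, 0.25, 1.5, 0.75.
Right endpoints: 4.25, 5.5, 5.75, 7.25, 8.
f(4.25) = 11.4375, f(5.5) = 6.75, f(5.75) = 5.4375, f(7.25) = -5.0625, f(8) = -12.
Sum = Σ Δs_i · f(s_i).
Sum = -3.9375.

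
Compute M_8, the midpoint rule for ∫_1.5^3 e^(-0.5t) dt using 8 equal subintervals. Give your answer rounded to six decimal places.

Δt = (3 − 1.5)/8 = 0.1875.
Midpoints: 1.59375, 1.78125, 1.96875, 2.15625, 2.34375, 2.53125, 2.71875, 2.90625.
f(1.59375) ≈ 0.450735, f(1.78125) ≈ 0.410399, f(1.96875) ≈ 0.373673, f(2.15625) ≈ 0.340233, f(2.34375) ≈ 0.309786, f(2.53125) ≈ 0.282063, f(2.71875) ≈ 0.256821, f(2.90625) ≈ 0.233838.
Sum = Δt · [f(1.59375) + f(1.78125) + f(1.96875) + ...].
Sum ≈ 0.498290.

0.498290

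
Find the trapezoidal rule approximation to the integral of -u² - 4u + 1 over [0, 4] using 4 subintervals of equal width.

Δu = (4 − 0)/4 = 1.
f(0) = 1, f(1) = -4, f(2) = -11, f(3) = -20, f(4) = -31.
T_4 = (Δu/2)·[f(u_0) + 2f(u_1) + 2f(u_2) + 2f(u_3) + f(u_4)].
Sum = -50.

-50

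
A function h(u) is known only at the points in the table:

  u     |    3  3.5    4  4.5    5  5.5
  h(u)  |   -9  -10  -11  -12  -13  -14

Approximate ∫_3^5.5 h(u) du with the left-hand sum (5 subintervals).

-27.5

Δu = 0.5.
Sum = 0.5·[(-9) + (-10) + (-11) + (-12) + (-13)] = -27.5.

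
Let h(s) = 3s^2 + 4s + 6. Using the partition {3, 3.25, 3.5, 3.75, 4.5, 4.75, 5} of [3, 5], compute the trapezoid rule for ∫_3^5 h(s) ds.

142.25

Subinterval widths: 0.25, 0.25, 0.25, 0.75, 0.25, 0.25.
h(3) = 45, h(3.25) = 50.6875, h(3.5) = 56.75, h(3.75) = 63.1875, h(4.5) = 84.75, h(4.75) = 92.6875, h(5) = 101.
On each subinterval the trapezoid contributes (Δs_i/2)·[h(s_{i-1}) + h(s_i)].
Sum = 142.25.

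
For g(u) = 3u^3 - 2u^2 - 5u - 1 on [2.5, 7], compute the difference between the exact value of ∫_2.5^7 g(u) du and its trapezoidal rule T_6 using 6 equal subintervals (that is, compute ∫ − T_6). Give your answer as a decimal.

-17.19140625

Exact integral: ∫_2.5^7 g(u) du = 1441.828125.
T_6 = 1459.01953125.
Error = 1441.828125 − 1459.01953125 = -17.19140625.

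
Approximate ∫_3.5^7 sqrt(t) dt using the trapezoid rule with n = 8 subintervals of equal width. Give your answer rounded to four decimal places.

Δt = (7 − 3.5)/8 = 0.4375.
f(3.5) ≈ 1.8708, f(3.9375) ≈ 1.9843, f(4.375) ≈ 2.0917, f(4.8125) ≈ 2.1937, f(5.25) ≈ 2.2913, f(5.6875) ≈ 2.3848, f(6.125) ≈ 2.4749, f(6.5625) ≈ 2.5617, f(7) ≈ 2.6458.
T_8 = (Δt/2)·[f(t_0) + 2f(t_1) + ... + 2f(t_{7}) + f(t_8)].
Sum ≈ 7.9803.

7.9803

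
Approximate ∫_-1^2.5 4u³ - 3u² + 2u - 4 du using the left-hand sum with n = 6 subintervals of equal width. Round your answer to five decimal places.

-2.96528

Δu = (2.5 − (-1))/6 = 7/12.
Left endpoints: -1, -5/12, 1/6, 0.75, 4/3, 23/12.
f(-1) = -13, f(-5/12) = -1219/216, f(1/6) = -403/108, f(0.75) = -2.5, f(4/3) = 76/27, f(23/12) = 3667/216.
Sum = Δu · [f(-1) + f(-5/12) + f(1/6) + ...].
Sum ≈ -2.96528.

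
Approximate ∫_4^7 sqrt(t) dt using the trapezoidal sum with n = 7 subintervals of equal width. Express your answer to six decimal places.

Δt = (7 − 4)/7 = 3/7.
f(4) ≈ 2.000000, f(31/7) ≈ 2.104417, f(34/7) ≈ 2.203893, f(37/7) ≈ 2.299068, f(40/7) ≈ 2.390457, f(43/7) ≈ 2.478479, f(46/7) ≈ 2.563480, f(7) ≈ 2.645751.
T_7 = (Δt/2)·[f(t_0) + 2f(t_1) + ... + 2f(t_{6}) + f(t_7)].
Sum ≈ 7.012573.

7.012573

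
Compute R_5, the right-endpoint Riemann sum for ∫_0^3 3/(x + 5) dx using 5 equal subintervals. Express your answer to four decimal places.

Δx = (3 − 0)/5 = 0.6.
Right endpoints: 0.6, 1.2, 1.8, 2.4, 3.
f(0.6) = 15/28, f(1.2) = 15/31, f(1.8) = 15/34, f(2.4) = 15/37, f(3) = 0.375.
Sum = Δx · [f(0.6) + f(1.2) + f(1.8) + f(2.4) + f(3)].
Sum ≈ 1.3447.

1.3447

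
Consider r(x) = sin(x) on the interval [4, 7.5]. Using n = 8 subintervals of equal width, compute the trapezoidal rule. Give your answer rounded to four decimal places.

-0.9843

Δx = (7.5 − 4)/8 = 0.4375.
r(4) ≈ -0.7568, r(4.4375) ≈ -0.9625, r(4.875) ≈ -0.9868, r(5.3125) ≈ -0.8253, r(5.75) ≈ -0.5083, r(6.1875) ≈ -0.0955, r(6.625) ≈ 0.3352, r(7.0625) ≈ 0.7028, r(7.5) ≈ 0.9380.
T_8 = (Δx/2)·[r(x_0) + 2r(x_1) + ... + 2r(x_{7}) + r(x_8)].
Sum ≈ -0.9843.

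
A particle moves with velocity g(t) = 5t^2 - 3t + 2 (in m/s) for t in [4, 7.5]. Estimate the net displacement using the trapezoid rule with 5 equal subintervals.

544.5125

Δt = (7.5 − 4)/5 = 0.7.
g(4) = 70, g(4.7) = 98.35, g(5.4) = 131.6, g(6.1) = 169.75, g(6.8) = 212.8, g(7.5) = 260.75.
T_5 = (Δt/2)·[g(t_0) + 2g(t_1) + ... + 2g(t_{4}) + g(t_5)].
Sum = 544.5125.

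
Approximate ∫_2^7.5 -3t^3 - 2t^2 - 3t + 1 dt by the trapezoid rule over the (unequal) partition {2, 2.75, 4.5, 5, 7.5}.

-2895.03515625

Subinterval widths: 0.75, 1.75, 0.5, 2.5.
f(2) = -37, f(2.75) = -84.765625, f(4.5) = -326.375, f(5) = -439, f(7.5) = -1399.625.
On each subinterval the trapezoid contributes (Δt_i/2)·[f(t_{i-1}) + f(t_i)].
Sum = -2895.03515625.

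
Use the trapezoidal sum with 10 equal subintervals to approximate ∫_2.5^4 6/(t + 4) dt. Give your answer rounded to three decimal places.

Δt = (4 − 2.5)/10 = 0.15.
f(2.5) = 12/13, f(2.65) = 120/133, f(2.8) = 15/17, f(2.95) = 120/139, f(3.1) = 60/71, f(3.25) = 24/29, f(3.4) = 30/37, f(3.55) = 120/151, f(3.7) = 60/77, f(3.85) = 120/157, f(4) = 0.75.
T_10 = (Δt/2)·[f(t_0) + 2f(t_1) + ... + 2f(t_{9}) + f(t_10)].
Sum ≈ 1.246.

1.246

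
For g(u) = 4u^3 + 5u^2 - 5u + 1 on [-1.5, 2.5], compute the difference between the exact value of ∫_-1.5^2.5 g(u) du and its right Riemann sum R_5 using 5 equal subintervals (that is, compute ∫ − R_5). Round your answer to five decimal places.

-35.09333

Exact integral: ∫_-1.5^2.5 g(u) du ≈ 59.6666667.
R_5 = 94.76.
Error ≈ 59.6666667 − 94.76 ≈ -35.09333.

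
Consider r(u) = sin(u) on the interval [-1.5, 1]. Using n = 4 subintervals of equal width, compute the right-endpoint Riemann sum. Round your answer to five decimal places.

0.12050

Δu = (1 − (-1.5))/4 = 0.625.
Right endpoints: -0.875, -0.25, 0.375, 1.
r(-0.875) ≈ -0.76754, r(-0.25) ≈ -0.24740, r(0.375) ≈ 0.36627, r(1) ≈ 0.84147.
Sum = Δu · [r(-0.875) + r(-0.25) + r(0.375) + r(1)].
Sum ≈ 0.12050.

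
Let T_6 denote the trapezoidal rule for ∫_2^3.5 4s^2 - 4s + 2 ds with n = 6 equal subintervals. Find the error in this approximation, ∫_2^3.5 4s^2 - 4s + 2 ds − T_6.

-0.0625

Exact integral: ∫_2^3.5 f(s) ds = 33.
T_6 = 33.0625.
Error = 33 − 33.0625 = -0.0625.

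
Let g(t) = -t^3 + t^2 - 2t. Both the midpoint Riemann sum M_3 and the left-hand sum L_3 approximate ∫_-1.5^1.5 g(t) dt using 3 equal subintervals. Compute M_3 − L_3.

-7.125

M_3 = 2.
L_3 = 9.125.
M_3 − L_3 = -7.125.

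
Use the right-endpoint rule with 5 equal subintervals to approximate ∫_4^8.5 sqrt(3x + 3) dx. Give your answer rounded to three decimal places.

21.553

Δx = (8.5 − 4)/5 = 0.9.
Right endpoints: 4.9, 5.8, 6.7, 7.6, 8.5.
f(4.9) ≈ 4.207, f(5.8) ≈ 4.517, f(6.7) ≈ 4.806, f(7.6) ≈ 5.079, f(8.5) ≈ 5.339.
Sum = Δx · [f(4.9) + f(5.8) + f(6.7) + f(7.6) + f(8.5)].
Sum ≈ 21.553.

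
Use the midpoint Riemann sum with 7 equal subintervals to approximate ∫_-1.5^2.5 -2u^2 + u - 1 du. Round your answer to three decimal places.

-14.449

Δu = (2.5 − (-1.5))/7 = 4/7.
Midpoints: -17/14, -9/14, -1/14, 0.5, 15/14, 23/14, 31/14.
f(-17/14) = -253/49, f(-9/14) = -121/49, f(-1/14) = -53/49, f(0.5) = -1, f(15/14) = -109/49, f(23/14) = -233/49, f(31/14) = -421/49.
Sum = Δu · [f(-17/14) + f(-9/14) + f(-1/14) + ...].
Sum ≈ -14.449.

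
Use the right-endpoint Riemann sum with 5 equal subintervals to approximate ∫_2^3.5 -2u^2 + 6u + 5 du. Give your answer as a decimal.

7.83

Δu = (3.5 − 2)/5 = 0.3.
Right endpoints: 2.3, 2.6, 2.9, 3.2, 3.5.
f(2.3) = 8.22, f(2.6) = 7.08, f(2.9) = 5.58, f(3.2) = 3.72, f(3.5) = 1.5.
Sum = Δu · [f(2.3) + f(2.6) + f(2.9) + f(3.2) + f(3.5)].
Sum = 7.83.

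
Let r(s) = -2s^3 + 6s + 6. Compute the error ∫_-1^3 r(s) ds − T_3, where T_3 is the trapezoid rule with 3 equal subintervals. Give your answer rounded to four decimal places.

7.1111

Exact integral: ∫_-1^3 r(s) ds = 8.
T_3 ≈ 0.888889.
Error ≈ 8 − 0.888889 ≈ 7.1111.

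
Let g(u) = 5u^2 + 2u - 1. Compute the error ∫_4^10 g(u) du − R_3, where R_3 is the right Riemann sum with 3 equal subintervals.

Exact integral: ∫_4^10 g(u) du = 1638.
R_3 = 2090.
Error = 1638 − 2090 = -452.

-452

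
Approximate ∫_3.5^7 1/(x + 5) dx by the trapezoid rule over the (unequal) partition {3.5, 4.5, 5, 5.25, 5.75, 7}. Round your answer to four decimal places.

0.3453

Subinterval widths: 1, 0.5, 0.25, 0.5, 1.25.
f(3.5) = 2/17, f(4.5) = 2/19, f(5) = 0.1, f(5.25) = 4/41, f(5.75) = 4/43, f(7) = 1/12.
On each subinterval the trapezoid contributes (Δx_i/2)·[f(x_{i-1}) + f(x_i)].
Sum ≈ 0.3453.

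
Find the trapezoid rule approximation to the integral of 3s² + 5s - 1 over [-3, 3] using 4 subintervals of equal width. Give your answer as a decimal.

Δs = (3 − (-3))/4 = 1.5.
f(-3) = 11, f(-1.5) = -1.75, f(0) = -1, f(1.5) = 13.25, f(3) = 41.
T_4 = (Δs/2)·[f(s_0) + 2f(s_1) + 2f(s_2) + 2f(s_3) + f(s_4)].
Sum = 54.75.

54.75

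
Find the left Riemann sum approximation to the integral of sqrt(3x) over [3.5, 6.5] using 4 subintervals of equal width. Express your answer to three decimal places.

Δx = (6.5 − 3.5)/4 = 0.75.
Left endpoints: 3.5, 4.25, 5, 5.75.
f(3.5) ≈ 3.240, f(4.25) ≈ 3.571, f(5) ≈ 3.873, f(5.75) ≈ 4.153.
Sum = Δx · [f(3.5) + f(4.25) + f(5) + f(5.75)].
Sum ≈ 11.128.

11.128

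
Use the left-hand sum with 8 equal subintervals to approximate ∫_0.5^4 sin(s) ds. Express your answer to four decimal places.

1.7771

Δs = (4 − 0.5)/8 = 0.4375.
Left endpoints: 0.5, 0.9375, 1.375, 1.8125, 2.25, 2.6875, 3.125, 3.5625.
f(0.5) ≈ 0.4794, f(0.9375) ≈ 0.8061, f(1.375) ≈ 0.9809, f(1.8125) ≈ 0.9709, f(2.25) ≈ 0.7781, f(2.6875) ≈ 0.4386, f(3.125) ≈ 0.0166, f(3.5625) ≈ -0.4086.
Sum = Δs · [f(0.5) + f(0.9375) + f(1.375) + ...].
Sum ≈ 1.7771.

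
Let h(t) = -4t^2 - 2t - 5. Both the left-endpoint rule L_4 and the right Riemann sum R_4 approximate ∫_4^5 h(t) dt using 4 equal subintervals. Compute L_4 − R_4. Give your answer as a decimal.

9.5

L_4 = -90.625.
R_4 = -100.125.
L_4 − R_4 = 9.5.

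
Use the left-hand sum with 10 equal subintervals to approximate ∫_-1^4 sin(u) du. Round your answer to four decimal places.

1.1478

Δu = (4 − (-1))/10 = 0.5.
Left endpoints: -1, -0.5, 0, 0.5, 1, 1.5, 2, 2.5, 3, 3.5.
f(-1) ≈ -0.8415, f(-0.5) ≈ -0.4794, f(0) ≈ 0.0000, f(0.5) ≈ 0.4794, f(1) ≈ 0.8415, f(1.5) ≈ 0.9975, f(2) ≈ 0.9093, f(2.5) ≈ 0.5985, f(3) ≈ 0.1411, f(3.5) ≈ -0.3508.
Sum = Δu · [f(-1) + f(-0.5) + f(0) + ...].
Sum ≈ 1.1478.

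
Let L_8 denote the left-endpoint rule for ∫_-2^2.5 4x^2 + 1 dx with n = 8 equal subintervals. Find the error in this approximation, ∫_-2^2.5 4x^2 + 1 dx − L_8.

1.58203125

Exact integral: ∫_-2^2.5 f(x) dx = 36.
L_8 = 34.41796875.
Error = 36 − 34.41796875 = 1.58203125.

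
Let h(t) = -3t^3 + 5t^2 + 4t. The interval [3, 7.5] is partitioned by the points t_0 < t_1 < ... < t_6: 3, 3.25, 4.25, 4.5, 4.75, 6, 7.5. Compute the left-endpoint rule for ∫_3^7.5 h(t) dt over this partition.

-1015.578125

Subinterval widths: 0.25, 1, 0.25, 0.25, 1.25, 1.5.
Left endpoints: 3, 3.25, 4.25, 4.5, 4.75, 6.
h(3) = -24, h(3.25) = -37.171875, h(4.25) = -122.984375, h(4.5) = -154.125, h(4.75) = -189.703125, h(6) = -444.
Sum = Σ Δt_i · h(t_i).
Sum = -1015.578125.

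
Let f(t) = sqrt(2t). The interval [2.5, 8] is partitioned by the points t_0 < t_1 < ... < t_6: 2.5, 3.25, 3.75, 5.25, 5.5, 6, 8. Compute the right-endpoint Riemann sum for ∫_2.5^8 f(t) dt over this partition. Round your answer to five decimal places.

18.70320

Subinterval widths: 0.75, 0.5, 1.5, 0.25, 0.5, 2.
Right endpoints: 3.25, 3.75, 5.25, 5.5, 6, 8.
f(3.25) ≈ 2.54951, f(3.75) ≈ 2.73861, f(5.25) ≈ 3.24037, f(5.5) ≈ 3.31662, f(6) ≈ 3.46410, f(8) ≈ 4.00000.
Sum = Σ Δt_i · f(t_i).
Sum ≈ 18.70320.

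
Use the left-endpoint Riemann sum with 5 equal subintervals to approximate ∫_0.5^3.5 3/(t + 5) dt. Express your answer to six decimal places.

Δt = (3.5 − 0.5)/5 = 0.6.
Left endpoints: 0.5, 1.1, 1.7, 2.3, 2.9.
f(0.5) = 6/11, f(1.1) = 30/61, f(1.7) = 30/67, f(2.3) = 30/73, f(2.9) = 30/79.
Sum = Δt · [f(0.5) + f(1.1) + f(1.7) + f(2.3) + f(2.9)].
Sum ≈ 1.365435.

1.365435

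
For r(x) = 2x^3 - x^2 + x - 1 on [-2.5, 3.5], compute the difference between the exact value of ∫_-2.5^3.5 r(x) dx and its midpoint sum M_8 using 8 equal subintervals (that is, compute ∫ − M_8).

0.5625

Exact integral: ∫_-2.5^3.5 r(x) dx = 33.
M_8 = 32.4375.
Error = 33 − 32.4375 = 0.5625.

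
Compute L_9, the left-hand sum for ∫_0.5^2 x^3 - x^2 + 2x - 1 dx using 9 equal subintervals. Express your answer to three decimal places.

Δx = (2 − 0.5)/9 = 1/6.
Left endpoints: 0.5, 2/3, 5/6, 1, 7/6, 4/3, 1.5, 5/3, 11/6.
f(0.5) = -0.125, f(2/3) = 5/27, f(5/6) = 119/216, f(1) = 1, f(7/6) = 337/216, f(4/3) = 61/27, f(1.5) = 3.125, f(5/3) = 113/27, f(11/6) = 1181/216.
Sum = Δx · [f(0.5) + f(2/3) + f(5/6) + ...].
Sum ≈ 3.035.

3.035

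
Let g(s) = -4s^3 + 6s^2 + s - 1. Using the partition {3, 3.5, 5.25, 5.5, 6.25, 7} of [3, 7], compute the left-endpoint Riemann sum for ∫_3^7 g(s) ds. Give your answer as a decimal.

-1207.75

Subinterval widths: 0.5, 1.75, 0.25, 0.75, 0.75.
Left endpoints: 3, 3.5, 5.25, 5.5, 6.25.
g(3) = -52, g(3.5) = -95.5, g(5.25) = -409.1875, g(5.5) = -479.5, g(6.25) = -736.9375.
Sum = Σ Δs_i · g(s_i).
Sum = -1207.75.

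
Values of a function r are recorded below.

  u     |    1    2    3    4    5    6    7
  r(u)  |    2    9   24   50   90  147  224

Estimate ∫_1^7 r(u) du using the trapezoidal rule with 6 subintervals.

433

Δu = 1.
T_6 = (1/2)·[2 + 2·9 + 2·24 + 2·50 + 2·90 + 2·147 + 224] = 433.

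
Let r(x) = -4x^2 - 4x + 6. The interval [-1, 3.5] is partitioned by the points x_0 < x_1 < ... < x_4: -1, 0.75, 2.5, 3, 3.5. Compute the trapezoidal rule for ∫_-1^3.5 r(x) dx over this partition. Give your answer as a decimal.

-61.3125

Subinterval widths: 1.75, 1.75, 0.5, 0.5.
r(-1) = 6, r(0.75) = 0.75, r(2.5) = -29, r(3) = -42, r(3.5) = -57.
On each subinterval the trapezoid contributes (Δx_i/2)·[r(x_{i-1}) + r(x_i)].
Sum = -61.3125.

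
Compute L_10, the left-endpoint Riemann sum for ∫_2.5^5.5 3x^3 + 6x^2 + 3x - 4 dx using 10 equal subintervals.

893.6025

Δx = (5.5 − 2.5)/10 = 0.3.
Left endpoints: 2.5, 2.8, 3.1, 3.4, 3.7, 4, 4.3, 4.6, 4.9, 5.2.
f(2.5) = 87.875, f(2.8) = 117.296, f(3.1) = 152.333, f(3.4) = 193.472, f(3.7) = 241.199, f(4) = 296, f(4.3) = 358.361, f(4.6) = 428.768, f(4.9) = 507.707, f(5.2) = 595.664.
Sum = Δx · [f(2.5) + f(2.8) + f(3.1) + ...].
Sum = 893.6025.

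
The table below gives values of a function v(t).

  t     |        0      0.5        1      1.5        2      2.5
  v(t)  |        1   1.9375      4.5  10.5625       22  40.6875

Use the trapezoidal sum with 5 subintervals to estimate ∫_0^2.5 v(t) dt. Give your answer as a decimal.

Δt = 0.5.
T_5 = (0.5/2)·[1 + 2·1.9375 + 2·4.5 + 2·10.5625 + 2·22 + 40.6875] = 29.921875.

29.921875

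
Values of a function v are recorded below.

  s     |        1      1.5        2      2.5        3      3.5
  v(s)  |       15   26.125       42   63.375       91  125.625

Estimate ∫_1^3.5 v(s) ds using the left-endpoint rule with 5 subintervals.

118.75

Δs = 0.5.
Sum = 0.5·[15 + 26.125 + 42 + 63.375 + 91] = 118.75.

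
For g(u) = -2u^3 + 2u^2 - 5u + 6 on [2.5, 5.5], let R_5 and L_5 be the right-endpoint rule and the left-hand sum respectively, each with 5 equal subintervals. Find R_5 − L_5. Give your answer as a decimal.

-161.1

R_5 = -464.01.
L_5 = -302.91.
R_5 − L_5 = -161.1.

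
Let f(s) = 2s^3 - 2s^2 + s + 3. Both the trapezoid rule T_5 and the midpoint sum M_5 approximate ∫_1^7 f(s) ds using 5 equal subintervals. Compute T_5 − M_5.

47.52

T_5 = 1045.68.
M_5 = 998.16.
T_5 − M_5 = 47.52.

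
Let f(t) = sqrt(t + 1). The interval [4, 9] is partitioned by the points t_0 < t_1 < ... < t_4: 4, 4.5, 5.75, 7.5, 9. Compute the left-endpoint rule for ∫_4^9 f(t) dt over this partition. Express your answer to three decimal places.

Subinterval widths: 0.5, 1.25, 1.75, 1.5.
Left endpoints: 4, 4.5, 5.75, 7.5.
f(4) ≈ 2.236, f(4.5) ≈ 2.345, f(5.75) ≈ 2.598, f(7.5) ≈ 2.915.
Sum = Σ Δt_i · f(t_i).
Sum ≈ 12.969.

12.969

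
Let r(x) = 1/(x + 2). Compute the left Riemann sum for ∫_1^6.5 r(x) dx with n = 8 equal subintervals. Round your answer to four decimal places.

Δx = (6.5 − 1)/8 = 0.6875.
Left endpoints: 1, 1.6875, 2.375, 3.0625, 3.75, 4.4375, 5.125, 5.8125.
r(1) = 1/3, r(1.6875) = 16/59, r(2.375) = 8/35, r(3.0625) = 16/81, r(3.75) = 4/23, r(4.4375) = 16/103, r(5.125) = 8/57, r(5.8125) = 0.128.
Sum = Δx · [r(1) + r(1.6875) + r(2.375) + ...].
Sum ≈ 1.1194.

1.1194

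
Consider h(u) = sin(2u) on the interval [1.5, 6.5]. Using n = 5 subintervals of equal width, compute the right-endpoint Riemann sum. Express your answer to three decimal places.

-0.470

Δu = (6.5 − 1.5)/5 = 1.
Right endpoints: 2.5, 3.5, 4.5, 5.5, 6.5.
h(2.5) ≈ -0.959, h(3.5) ≈ 0.657, h(4.5) ≈ 0.412, h(5.5) ≈ -1.000, h(6.5) ≈ 0.420.
Sum = Δu · [h(2.5) + h(3.5) + h(4.5) + h(5.5) + h(6.5)].
Sum ≈ -0.470.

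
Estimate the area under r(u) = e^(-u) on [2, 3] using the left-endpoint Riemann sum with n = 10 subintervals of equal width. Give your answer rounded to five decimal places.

0.08990

Δu = (3 − 2)/10 = 0.1.
Left endpoints: 2, 2.1, 2.2, 2.3, 2.4, 2.5, 2.6, 2.7, 2.8, 2.9.
r(2) ≈ 0.13534, r(2.1) ≈ 0.12246, r(2.2) ≈ 0.11080, r(2.3) ≈ 0.10026, r(2.4) ≈ 0.09072, r(2.5) ≈ 0.08208, r(2.6) ≈ 0.07427, r(2.7) ≈ 0.06721, r(2.8) ≈ 0.06081, r(2.9) ≈ 0.05502.
Sum = Δu · [r(2) + r(2.1) + r(2.2) + ...].
Sum ≈ 0.08990.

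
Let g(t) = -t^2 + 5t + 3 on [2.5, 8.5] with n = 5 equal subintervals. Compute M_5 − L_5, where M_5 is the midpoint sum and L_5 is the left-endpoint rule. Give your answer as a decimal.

-19.44

M_5 = -15.78.
L_5 = 3.66.
M_5 − L_5 = -19.44.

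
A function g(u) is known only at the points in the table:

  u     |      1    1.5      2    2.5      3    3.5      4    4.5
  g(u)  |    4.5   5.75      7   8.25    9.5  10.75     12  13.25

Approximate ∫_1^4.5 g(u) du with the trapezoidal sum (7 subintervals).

Δu = 0.5.
T_7 = (0.5/2)·[4.5 + 2·5.75 + 2·7 + 2·8.25 + 2·9.5 + 2·10.75 + 2·12 + 13.25] = 31.0625.

31.0625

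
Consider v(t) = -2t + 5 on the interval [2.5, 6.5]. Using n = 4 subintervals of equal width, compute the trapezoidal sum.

Δt = (6.5 − 2.5)/4 = 1.
v(2.5) = 0, v(3.5) = -2, v(4.5) = -4, v(5.5) = -6, v(6.5) = -8.
T_4 = (Δt/2)·[v(t_0) + 2v(t_1) + 2v(t_2) + 2v(t_3) + v(t_4)].
Sum = -16.

-16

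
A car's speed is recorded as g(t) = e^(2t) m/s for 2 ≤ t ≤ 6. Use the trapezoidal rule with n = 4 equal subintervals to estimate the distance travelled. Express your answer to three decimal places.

106815.547

Δt = (6 − 2)/4 = 1.
g(2) ≈ 54.598, g(3) ≈ 403.429, g(4) ≈ 2980.958, g(5) ≈ 22026.466, g(6) ≈ 162754.791.
T_4 = (Δt/2)·[g(t_0) + 2g(t_1) + 2g(t_2) + 2g(t_3) + g(t_4)].
Sum ≈ 106815.547.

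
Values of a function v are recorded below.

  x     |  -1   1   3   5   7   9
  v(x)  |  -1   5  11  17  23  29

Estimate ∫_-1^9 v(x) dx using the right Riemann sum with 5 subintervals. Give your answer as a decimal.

Δx = 2.
Sum = 2·[5 + 11 + 17 + 23 + 29] = 170.

170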